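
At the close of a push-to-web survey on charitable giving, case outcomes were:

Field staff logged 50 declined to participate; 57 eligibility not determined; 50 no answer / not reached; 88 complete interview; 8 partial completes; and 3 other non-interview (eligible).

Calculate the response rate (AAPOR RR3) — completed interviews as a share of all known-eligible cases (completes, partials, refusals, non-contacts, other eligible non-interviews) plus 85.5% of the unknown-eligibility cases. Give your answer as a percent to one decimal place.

35.5%

Numerator → 88
Determined eligible → 88 + 8 + 50 + 50 + 3 = 199
Estimated eligible among unknowns → 0.8550 × 57 = 48.73
Base → 199 + 48.73 = 247.73
RR3 = 88 / 247.73 = 0.3552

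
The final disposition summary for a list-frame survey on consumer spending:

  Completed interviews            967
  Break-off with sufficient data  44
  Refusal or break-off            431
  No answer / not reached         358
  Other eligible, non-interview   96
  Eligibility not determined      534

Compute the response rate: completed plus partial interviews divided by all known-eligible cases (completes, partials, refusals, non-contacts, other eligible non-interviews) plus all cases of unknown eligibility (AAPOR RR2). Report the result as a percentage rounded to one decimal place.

Num = 967 + 44 = 1011
Denominator = 967 + 44 + 431 + 358 + 96 + 534 = 2430
RR2 = 1011 / 2430 = 0.4160

41.6%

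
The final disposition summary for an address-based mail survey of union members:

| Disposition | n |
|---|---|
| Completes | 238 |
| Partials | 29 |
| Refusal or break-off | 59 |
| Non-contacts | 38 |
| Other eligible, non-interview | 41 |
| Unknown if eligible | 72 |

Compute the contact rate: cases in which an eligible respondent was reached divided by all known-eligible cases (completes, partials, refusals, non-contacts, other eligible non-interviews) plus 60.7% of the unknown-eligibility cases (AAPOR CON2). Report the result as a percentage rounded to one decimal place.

81.8%

Top = 238 + 29 + 59 + 41 = 367
Eligible (known) = 238 + 29 + 59 + 38 + 41 = 405
Estimated eligible among unknowns = 0.6070 × 72 = 43.70
Base = 405 + 43.70 = 448.70
CON2 = 367 / 448.70 = 0.8179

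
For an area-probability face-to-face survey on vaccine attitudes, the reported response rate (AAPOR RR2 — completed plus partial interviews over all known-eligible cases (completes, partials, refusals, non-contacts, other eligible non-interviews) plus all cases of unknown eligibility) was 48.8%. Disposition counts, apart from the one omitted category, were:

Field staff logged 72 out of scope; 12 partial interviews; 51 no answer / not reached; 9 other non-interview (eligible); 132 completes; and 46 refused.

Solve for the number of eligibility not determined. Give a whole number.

Numerator → 132 + 12 = 144
RR2 = 144 / D = 0.488
D = 144 / 0.488 = 295.1
Remaining denominator categories sum to 250
eligibility not determined = 295.1 − 250 ≈ 45

45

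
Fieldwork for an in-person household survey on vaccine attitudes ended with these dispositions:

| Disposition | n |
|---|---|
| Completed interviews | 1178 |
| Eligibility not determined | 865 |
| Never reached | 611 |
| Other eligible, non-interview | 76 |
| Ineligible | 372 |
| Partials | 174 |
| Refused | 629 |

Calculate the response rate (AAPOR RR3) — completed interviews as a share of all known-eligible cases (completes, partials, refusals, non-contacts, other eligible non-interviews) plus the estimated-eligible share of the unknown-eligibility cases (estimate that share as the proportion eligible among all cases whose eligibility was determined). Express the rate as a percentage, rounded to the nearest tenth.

Top = 1178
Eligible (known) = 1178 + 174 + 629 + 611 + 76 = 2668
e = 2668 / (2668 + 372) = 2668 / 3040 = 0.8776
Eligible share of unknowns = 0.8776 × 865 = 759.12
Base = 2668 + 759.12 = 3427.12
RR3 = 1178 / 3427.12 = 0.3437

34.4%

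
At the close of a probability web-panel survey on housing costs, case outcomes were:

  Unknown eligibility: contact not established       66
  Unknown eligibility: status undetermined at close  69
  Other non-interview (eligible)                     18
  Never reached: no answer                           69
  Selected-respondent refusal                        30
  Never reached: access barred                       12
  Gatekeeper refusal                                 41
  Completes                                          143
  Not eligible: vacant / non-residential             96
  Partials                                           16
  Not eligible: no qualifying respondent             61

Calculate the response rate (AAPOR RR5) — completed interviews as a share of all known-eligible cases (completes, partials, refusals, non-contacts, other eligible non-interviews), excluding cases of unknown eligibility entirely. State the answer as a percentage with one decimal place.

Refused = 41 + 30 = 71
No answer / not reached = 69 + 12 = 81
Eligibility not determined = 66 + 69 = 135
Out of scope = 61 + 96 = 157
Numerator = 143
Denom = 143 + 16 + 71 + 81 + 18 = 329
RR5 = 143 / 329 = 0.4347

43.5%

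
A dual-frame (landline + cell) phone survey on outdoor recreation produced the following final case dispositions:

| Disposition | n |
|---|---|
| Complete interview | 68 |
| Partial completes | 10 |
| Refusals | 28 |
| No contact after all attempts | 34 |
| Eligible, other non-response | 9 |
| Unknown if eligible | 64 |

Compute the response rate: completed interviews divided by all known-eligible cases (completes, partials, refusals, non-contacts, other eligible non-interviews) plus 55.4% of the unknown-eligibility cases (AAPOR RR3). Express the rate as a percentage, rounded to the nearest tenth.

Numerator → 68
Determined eligible → 68 + 10 + 28 + 34 + 9 = 149
e × U → 0.5540 × 64 = 35.46
Denom → 149 + 35.46 = 184.46
RR3 = 68 / 184.46 = 0.3686

36.9%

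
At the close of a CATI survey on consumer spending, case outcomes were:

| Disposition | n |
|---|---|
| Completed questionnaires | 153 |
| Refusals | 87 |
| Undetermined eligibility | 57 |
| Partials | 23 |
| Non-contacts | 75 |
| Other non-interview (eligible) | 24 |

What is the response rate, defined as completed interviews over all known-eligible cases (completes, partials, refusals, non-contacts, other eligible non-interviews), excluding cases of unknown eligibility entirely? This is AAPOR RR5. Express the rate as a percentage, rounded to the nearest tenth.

Top = 153
Base = 153 + 23 + 87 + 75 + 24 = 362
RR5 = 153 / 362 = 0.4227

42.3%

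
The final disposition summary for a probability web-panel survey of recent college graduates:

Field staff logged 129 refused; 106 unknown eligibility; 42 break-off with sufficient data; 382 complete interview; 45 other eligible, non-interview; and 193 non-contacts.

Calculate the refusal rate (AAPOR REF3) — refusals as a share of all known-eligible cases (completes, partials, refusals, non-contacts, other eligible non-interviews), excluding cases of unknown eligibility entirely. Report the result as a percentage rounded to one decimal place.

Numerator = 129
Base = 382 + 42 + 129 + 193 + 45 = 791
REF3 = 129 / 791 = 0.1631

16.3%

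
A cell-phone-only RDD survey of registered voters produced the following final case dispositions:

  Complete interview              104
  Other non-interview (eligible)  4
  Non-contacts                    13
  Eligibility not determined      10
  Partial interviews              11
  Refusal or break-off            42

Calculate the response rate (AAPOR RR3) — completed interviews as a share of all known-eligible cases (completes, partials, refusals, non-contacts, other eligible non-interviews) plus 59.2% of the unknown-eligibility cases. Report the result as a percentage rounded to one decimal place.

Numerator = 104
Determined eligible = 104 + 11 + 42 + 13 + 4 = 174
Estimated eligible among unknowns = 0.5920 × 10 = 5.92
Denominator = 174 + 5.92 = 179.92
RR3 = 104 / 179.92 = 0.5780

57.8%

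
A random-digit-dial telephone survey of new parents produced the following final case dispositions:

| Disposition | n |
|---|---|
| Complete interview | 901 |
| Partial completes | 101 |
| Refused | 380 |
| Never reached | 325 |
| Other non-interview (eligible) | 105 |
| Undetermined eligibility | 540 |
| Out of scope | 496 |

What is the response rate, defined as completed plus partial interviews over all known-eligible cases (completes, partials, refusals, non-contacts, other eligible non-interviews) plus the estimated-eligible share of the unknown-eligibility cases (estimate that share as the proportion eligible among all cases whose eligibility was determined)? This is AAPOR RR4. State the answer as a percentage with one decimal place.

44.8%

Num → 901 + 101 = 1002
Known eligible → 901 + 101 + 380 + 325 + 105 = 1812
e = 1812 / (1812 + 496) = 1812 / 2308 = 0.7851
Estimated eligible among unknowns → 0.7851 × 540 = 423.95
Denom → 1812 + 423.95 = 2235.95
RR4 = 1002 / 2235.95 = 0.4481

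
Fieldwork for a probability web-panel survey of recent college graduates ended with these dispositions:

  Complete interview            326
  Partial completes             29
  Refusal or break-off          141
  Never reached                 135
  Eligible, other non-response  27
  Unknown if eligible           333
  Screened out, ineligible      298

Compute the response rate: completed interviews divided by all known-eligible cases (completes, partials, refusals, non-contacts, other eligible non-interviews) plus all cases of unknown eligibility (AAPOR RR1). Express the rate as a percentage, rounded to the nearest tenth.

Num = 326
Denominator = 326 + 29 + 141 + 135 + 27 + 333 = 991
RR1 = 326 / 991 = 0.3290

32.9%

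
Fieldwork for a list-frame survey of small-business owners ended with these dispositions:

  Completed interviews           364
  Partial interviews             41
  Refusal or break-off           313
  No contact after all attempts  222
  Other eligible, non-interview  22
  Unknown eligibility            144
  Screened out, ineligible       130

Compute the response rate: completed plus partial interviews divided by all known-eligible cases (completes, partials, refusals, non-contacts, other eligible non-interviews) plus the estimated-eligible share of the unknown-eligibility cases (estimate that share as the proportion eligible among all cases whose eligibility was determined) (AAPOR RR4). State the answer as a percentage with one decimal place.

37.2%

Num → 364 + 41 = 405
Known eligible → 364 + 41 + 313 + 222 + 22 = 962
e = 962 / (962 + 130) = 962 / 1092 = 0.8810
Eligible share of unknowns → 0.8810 × 144 = 126.86
Denom → 962 + 126.86 = 1088.86
RR4 = 405 / 1088.86 = 0.3719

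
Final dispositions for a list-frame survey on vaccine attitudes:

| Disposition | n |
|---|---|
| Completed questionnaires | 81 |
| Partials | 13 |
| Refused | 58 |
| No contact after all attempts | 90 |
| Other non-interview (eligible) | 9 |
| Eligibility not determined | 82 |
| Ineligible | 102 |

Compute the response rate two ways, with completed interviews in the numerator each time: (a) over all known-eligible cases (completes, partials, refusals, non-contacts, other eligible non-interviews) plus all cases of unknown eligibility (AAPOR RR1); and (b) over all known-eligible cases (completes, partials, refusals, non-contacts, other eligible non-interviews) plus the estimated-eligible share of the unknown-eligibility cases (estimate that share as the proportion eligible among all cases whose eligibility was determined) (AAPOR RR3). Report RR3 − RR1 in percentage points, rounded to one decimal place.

1.9

Numerator: 81
Denominator: 81 + 13 + 58 + 90 + 9 + 82 = 333
RR1 = 81 / 333 = 0.2432
Eligible (known): 81 + 13 + 58 + 90 + 9 = 251
e = 251 / (251 + 102) = 251 / 353 = 0.7110
Estimated eligible among unknowns: 0.7110 × 82 = 58.30
Denominator: 251 + 58.30 = 309.30
RR3 = 81 / 309.30 = 0.2619
Difference = 26.19 − 24.32 = 1.87 percentage points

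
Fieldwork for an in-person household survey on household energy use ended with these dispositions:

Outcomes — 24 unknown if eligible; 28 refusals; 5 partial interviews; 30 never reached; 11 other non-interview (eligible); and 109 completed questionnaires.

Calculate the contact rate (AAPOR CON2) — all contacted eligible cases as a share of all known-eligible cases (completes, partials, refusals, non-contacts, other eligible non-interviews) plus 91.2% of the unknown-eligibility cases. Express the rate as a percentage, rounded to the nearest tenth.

74.7%

Num = 109 + 5 + 28 + 11 = 153
Eligible (known) = 109 + 5 + 28 + 30 + 11 = 183
Eligible share of unknowns = 0.9120 × 24 = 21.89
Base = 183 + 21.89 = 204.89
CON2 = 153 / 204.89 = 0.7467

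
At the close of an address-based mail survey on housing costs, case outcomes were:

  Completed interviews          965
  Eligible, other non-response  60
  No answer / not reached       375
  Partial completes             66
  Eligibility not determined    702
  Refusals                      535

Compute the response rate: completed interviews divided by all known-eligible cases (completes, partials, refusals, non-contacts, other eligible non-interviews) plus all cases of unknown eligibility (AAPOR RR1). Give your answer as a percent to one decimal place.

35.7%

Num → 965
Denom → 965 + 66 + 535 + 375 + 60 + 702 = 2703
RR1 = 965 / 2703 = 0.3570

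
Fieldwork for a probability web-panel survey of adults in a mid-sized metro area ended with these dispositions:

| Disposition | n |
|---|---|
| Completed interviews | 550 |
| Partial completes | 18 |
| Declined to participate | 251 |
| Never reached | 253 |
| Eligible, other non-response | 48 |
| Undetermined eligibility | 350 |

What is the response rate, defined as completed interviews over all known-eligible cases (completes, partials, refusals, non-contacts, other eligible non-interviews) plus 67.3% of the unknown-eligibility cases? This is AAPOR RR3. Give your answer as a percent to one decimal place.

40.6%

Num → 550
Determined eligible → 550 + 18 + 251 + 253 + 48 = 1120
Estimated eligible among unknowns → 0.6730 × 350 = 235.55
Base → 1120 + 235.55 = 1355.55
RR3 = 550 / 1355.55 = 0.4057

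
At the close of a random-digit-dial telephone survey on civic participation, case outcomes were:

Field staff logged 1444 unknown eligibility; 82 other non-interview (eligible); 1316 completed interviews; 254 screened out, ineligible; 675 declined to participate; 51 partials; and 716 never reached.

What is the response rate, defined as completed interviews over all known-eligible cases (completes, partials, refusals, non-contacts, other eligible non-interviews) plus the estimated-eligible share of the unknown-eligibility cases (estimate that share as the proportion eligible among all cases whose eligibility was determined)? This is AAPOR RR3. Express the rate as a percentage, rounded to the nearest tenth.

Top: 1316
Eligible (known): 1316 + 51 + 675 + 716 + 82 = 2840
e = 2840 / (2840 + 254) = 2840 / 3094 = 0.9179
e × U: 0.9179 × 1444 = 1325.45
Denom: 2840 + 1325.45 = 4165.45
RR3 = 1316 / 4165.45 = 0.3159

31.6%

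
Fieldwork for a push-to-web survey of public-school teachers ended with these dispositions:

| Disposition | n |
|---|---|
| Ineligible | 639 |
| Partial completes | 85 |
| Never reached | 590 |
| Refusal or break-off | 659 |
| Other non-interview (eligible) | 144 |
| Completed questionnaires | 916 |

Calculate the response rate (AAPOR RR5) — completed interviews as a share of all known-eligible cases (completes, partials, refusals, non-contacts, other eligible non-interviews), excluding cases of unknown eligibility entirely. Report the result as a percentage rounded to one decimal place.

Numerator: 916
Denominator: 916 + 85 + 659 + 590 + 144 = 2394
RR5 = 916 / 2394 = 0.3826

38.3%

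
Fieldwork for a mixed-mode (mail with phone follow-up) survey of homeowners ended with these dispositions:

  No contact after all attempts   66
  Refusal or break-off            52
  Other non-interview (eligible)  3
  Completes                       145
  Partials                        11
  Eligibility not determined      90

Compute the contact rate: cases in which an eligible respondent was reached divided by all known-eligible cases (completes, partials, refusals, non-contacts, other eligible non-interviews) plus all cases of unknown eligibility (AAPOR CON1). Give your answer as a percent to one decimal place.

57.5%

Num: 145 + 11 + 52 + 3 = 211
Denominator: 145 + 11 + 52 + 66 + 3 + 90 = 367
CON1 = 211 / 367 = 0.5749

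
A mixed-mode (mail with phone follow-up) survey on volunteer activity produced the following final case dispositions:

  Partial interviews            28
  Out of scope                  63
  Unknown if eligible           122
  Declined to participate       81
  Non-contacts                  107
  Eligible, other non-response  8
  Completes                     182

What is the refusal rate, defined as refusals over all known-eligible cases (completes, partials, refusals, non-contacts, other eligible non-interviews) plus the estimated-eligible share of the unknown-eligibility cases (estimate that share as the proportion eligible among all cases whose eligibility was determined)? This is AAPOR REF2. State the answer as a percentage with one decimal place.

Num = 81
Known eligible = 182 + 28 + 81 + 107 + 8 = 406
e = 406 / (406 + 63) = 406 / 469 = 0.8657
Eligible share of unknowns = 0.8657 × 122 = 105.62
Base = 406 + 105.62 = 511.62
REF2 = 81 / 511.62 = 0.1583

15.8%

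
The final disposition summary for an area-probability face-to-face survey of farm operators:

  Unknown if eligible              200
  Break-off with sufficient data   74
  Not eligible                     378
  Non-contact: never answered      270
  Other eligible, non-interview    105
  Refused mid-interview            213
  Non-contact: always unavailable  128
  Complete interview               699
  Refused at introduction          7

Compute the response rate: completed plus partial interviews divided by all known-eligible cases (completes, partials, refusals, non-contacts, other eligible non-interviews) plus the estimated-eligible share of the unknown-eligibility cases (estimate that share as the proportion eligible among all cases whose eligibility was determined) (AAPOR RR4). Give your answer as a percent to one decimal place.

Refusals = 7 + 213 = 220
No contact after all attempts = 270 + 128 = 398
Num: 699 + 74 = 773
Known eligible: 699 + 74 + 220 + 398 + 105 = 1496
e = 1496 / (1496 + 378) = 1496 / 1874 = 0.7983
e × U: 0.7983 × 200 = 159.66
Base: 1496 + 159.66 = 1655.66
RR4 = 773 / 1655.66 = 0.4669

46.7%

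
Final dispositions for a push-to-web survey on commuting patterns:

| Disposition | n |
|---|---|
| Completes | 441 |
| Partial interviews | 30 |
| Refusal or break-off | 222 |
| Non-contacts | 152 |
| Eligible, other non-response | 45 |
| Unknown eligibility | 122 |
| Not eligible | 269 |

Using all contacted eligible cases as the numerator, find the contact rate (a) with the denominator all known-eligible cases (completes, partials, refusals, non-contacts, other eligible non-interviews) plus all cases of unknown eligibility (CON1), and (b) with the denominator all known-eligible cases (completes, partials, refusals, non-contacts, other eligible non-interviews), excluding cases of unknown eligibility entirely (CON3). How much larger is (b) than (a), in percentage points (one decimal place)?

Num → 441 + 30 + 222 + 45 = 738
Denom → 441 + 30 + 222 + 152 + 45 + 122 = 1012
CON1 = 738 / 1012 = 0.7292
Denom → 441 + 30 + 222 + 152 + 45 = 890
CON3 = 738 / 890 = 0.8292
Difference = 82.92 − 72.92 = 10.00 percentage points

10.0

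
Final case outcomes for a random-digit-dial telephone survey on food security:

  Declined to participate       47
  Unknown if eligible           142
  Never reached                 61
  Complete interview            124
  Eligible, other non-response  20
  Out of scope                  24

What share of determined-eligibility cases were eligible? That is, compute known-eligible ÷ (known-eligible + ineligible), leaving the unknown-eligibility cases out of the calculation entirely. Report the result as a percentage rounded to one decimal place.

91.3%

Eligible (known): 124 + 47 + 61 + 20 = 252
e = 252 / (252 + 24) = 252 / 276 = 0.9130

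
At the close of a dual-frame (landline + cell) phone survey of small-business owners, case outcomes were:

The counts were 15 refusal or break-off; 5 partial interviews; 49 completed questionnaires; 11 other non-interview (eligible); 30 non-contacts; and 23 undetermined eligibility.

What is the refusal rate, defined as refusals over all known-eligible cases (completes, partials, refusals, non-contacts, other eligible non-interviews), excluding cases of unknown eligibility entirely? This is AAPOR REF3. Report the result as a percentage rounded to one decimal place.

Numerator = 15
Base = 49 + 5 + 15 + 30 + 11 = 110
REF3 = 15 / 110 = 0.1364

13.6%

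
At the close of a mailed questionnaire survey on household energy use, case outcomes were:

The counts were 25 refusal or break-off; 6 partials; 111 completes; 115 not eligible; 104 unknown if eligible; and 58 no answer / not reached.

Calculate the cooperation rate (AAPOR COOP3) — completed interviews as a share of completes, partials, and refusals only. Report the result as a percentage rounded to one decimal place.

Top: 111
Base: 111 + 6 + 25 = 142
COOP3 = 111 / 142 = 0.7817

78.2%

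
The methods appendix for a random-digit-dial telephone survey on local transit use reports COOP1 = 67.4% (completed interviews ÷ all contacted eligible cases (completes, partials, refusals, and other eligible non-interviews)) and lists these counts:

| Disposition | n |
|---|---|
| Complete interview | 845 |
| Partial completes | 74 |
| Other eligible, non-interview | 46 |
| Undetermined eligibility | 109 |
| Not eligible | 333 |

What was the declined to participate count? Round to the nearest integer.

289

COOP1 = 845 / D = 0.674
D = 845 / 0.674 = 1253.7
Other denominator terms total 965
declined to participate = 1253.7 − 965 ≈ 289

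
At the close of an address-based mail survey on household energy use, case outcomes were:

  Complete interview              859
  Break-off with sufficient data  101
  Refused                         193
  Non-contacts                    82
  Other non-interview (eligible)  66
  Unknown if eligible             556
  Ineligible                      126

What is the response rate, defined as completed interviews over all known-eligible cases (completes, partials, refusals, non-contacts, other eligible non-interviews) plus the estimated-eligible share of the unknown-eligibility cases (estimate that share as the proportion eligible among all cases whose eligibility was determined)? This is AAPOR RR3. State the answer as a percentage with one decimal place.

47.5%

Top = 859
Determined eligible = 859 + 101 + 193 + 82 + 66 = 1301
e = 1301 / (1301 + 126) = 1301 / 1427 = 0.9117
Eligible share of unknowns = 0.9117 × 556 = 506.91
Base = 1301 + 506.91 = 1807.91
RR3 = 859 / 1807.91 = 0.4751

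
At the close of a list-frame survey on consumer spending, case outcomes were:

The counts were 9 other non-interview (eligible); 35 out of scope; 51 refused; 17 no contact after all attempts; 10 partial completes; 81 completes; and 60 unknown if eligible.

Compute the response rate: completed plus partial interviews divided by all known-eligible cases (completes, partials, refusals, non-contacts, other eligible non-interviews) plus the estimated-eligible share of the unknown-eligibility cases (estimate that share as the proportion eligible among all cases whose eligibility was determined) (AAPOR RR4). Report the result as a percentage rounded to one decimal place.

Num: 81 + 10 = 91
Determined eligible: 81 + 10 + 51 + 17 + 9 = 168
e = 168 / (168 + 35) = 168 / 203 = 0.8276
Eligible share of unknowns: 0.8276 × 60 = 49.66
Denom: 168 + 49.66 = 217.66
RR4 = 91 / 217.66 = 0.4181

41.8%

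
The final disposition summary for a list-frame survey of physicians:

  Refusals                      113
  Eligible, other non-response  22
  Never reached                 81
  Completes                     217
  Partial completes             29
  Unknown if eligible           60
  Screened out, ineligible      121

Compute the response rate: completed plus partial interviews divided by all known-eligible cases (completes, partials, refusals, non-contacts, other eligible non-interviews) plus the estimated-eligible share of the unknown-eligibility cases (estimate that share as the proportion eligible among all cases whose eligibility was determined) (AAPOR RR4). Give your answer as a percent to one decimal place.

Top = 217 + 29 = 246
Eligible (known) = 217 + 29 + 113 + 81 + 22 = 462
e = 462 / (462 + 121) = 462 / 583 = 0.7925
Eligible share of unknowns = 0.7925 × 60 = 47.55
Base = 462 + 47.55 = 509.55
RR4 = 246 / 509.55 = 0.4828

48.3%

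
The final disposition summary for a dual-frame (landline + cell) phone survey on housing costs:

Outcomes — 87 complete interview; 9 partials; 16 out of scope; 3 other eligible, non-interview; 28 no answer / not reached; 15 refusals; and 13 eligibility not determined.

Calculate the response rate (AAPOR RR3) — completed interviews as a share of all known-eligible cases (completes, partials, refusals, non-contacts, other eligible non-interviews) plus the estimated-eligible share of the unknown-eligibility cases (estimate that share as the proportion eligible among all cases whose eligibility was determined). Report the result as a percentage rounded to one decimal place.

Top → 87
Eligible (known) → 87 + 9 + 15 + 28 + 3 = 142
e = 142 / (142 + 16) = 142 / 158 = 0.8987
Eligible share of unknowns → 0.8987 × 13 = 11.68
Denominator → 142 + 11.68 = 153.68
RR3 = 87 / 153.68 = 0.5661

56.6%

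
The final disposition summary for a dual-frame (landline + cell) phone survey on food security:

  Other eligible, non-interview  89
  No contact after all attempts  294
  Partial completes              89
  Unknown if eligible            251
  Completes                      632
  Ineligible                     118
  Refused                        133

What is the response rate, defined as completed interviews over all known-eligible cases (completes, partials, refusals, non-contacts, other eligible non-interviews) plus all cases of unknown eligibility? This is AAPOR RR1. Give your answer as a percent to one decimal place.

42.5%

Num = 632
Denominator = 632 + 89 + 133 + 294 + 89 + 251 = 1488
RR1 = 632 / 1488 = 0.4247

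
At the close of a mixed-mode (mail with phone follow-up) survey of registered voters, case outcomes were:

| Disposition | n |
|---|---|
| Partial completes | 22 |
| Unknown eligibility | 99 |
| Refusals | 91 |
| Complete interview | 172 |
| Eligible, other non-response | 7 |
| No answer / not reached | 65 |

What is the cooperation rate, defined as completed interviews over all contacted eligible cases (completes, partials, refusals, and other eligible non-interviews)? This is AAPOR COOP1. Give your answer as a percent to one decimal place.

58.9%

Numerator → 172
Denominator → 172 + 22 + 91 + 7 = 292
COOP1 = 172 / 292 = 0.5890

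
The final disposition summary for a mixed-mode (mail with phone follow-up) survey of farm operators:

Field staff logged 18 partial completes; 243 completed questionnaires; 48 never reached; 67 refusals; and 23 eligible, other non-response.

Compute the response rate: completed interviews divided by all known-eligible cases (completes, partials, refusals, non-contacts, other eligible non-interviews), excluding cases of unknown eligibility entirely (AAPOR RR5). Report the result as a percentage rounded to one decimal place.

60.9%

Top = 243
Denominator = 243 + 18 + 67 + 48 + 23 = 399
RR5 = 243 / 399 = 0.6090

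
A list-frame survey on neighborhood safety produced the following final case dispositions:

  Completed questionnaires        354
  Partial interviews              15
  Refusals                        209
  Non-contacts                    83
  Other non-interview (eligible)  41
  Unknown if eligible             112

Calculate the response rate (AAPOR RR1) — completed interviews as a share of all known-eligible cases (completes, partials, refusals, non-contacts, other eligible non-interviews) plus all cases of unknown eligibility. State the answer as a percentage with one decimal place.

Numerator → 354
Denominator → 354 + 15 + 209 + 83 + 41 + 112 = 814
RR1 = 354 / 814 = 0.4349

43.5%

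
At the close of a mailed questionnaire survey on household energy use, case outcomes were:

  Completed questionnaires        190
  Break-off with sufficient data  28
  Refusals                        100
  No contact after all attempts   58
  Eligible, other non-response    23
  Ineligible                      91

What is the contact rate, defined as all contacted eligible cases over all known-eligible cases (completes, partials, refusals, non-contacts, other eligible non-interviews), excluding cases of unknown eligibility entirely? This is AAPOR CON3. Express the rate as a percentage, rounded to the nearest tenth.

85.5%

Top = 190 + 28 + 100 + 23 = 341
Denom = 190 + 28 + 100 + 58 + 23 = 399
CON3 = 341 / 399 = 0.8546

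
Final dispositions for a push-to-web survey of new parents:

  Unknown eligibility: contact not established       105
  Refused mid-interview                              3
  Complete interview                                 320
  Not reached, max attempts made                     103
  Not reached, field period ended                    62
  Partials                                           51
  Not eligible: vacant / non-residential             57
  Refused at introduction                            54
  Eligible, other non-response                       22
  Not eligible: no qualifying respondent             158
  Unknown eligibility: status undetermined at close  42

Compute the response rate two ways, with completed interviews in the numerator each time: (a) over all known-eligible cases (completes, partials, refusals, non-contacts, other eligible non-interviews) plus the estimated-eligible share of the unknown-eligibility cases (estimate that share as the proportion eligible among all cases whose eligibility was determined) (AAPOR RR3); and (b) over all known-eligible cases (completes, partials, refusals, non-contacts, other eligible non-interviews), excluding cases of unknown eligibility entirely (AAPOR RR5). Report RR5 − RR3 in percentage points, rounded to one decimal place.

7.8

Refusals = 54 + 3 = 57
No contact after all attempts = 62 + 103 = 165
Unknown eligibility = 105 + 42 = 147
Ineligible = 158 + 57 = 215
Top: 320
Known eligible: 320 + 51 + 57 + 165 + 22 = 615
e = 615 / (615 + 215) = 615 / 830 = 0.7410
Estimated eligible among unknowns: 0.7410 × 147 = 108.93
Denom: 615 + 108.93 = 723.93
RR3 = 320 / 723.93 = 0.4420
Denom: 320 + 51 + 57 + 165 + 22 = 615
RR5 = 320 / 615 = 0.5203
Difference = 52.03 − 44.20 = 7.83 percentage points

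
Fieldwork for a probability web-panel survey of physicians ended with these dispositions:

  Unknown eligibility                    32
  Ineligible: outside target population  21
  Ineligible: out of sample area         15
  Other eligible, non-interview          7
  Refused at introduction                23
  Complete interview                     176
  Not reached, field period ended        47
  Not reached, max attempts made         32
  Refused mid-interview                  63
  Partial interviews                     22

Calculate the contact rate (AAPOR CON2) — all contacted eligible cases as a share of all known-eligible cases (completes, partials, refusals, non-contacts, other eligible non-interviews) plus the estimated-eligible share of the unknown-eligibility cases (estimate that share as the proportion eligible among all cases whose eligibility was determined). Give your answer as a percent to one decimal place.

72.9%

Refusals = 23 + 63 = 86
Never reached = 47 + 32 = 79
Screened out, ineligible = 21 + 15 = 36
Num → 176 + 22 + 86 + 7 = 291
Eligible (known) → 176 + 22 + 86 + 79 + 7 = 370
e = 370 / (370 + 36) = 370 / 406 = 0.9113
Eligible share of unknowns → 0.9113 × 32 = 29.16
Denominator → 370 + 29.16 = 399.16
CON2 = 291 / 399.16 = 0.7290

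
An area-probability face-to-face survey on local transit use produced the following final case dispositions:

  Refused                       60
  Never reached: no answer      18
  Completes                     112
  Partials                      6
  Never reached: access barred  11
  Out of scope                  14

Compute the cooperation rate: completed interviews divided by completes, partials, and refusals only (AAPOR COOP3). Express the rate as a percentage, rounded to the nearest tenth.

62.9%

No answer / not reached = 18 + 11 = 29
Numerator: 112
Denom: 112 + 6 + 60 = 178
COOP3 = 112 / 178 = 0.6292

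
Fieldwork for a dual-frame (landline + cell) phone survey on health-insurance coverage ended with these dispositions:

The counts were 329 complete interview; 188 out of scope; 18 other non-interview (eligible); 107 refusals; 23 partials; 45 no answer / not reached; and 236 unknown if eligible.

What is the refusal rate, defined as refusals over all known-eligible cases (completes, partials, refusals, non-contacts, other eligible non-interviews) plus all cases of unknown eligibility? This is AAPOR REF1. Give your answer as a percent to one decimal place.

Num = 107
Denom = 329 + 23 + 107 + 45 + 18 + 236 = 758
REF1 = 107 / 758 = 0.1412

14.1%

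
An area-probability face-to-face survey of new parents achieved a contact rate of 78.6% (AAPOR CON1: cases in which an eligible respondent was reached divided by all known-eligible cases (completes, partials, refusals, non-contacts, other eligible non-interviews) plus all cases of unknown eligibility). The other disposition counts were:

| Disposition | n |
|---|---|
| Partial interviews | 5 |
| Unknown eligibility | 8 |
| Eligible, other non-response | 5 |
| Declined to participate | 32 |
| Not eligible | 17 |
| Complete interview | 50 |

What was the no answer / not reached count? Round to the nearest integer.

Num: 50 + 5 + 32 + 5 = 92
CON1 = 92 / D = 0.786
D = 92 / 0.786 = 117.0
Rest of base = 100
no answer / not reached = 117.0 − 100 ≈ 17

17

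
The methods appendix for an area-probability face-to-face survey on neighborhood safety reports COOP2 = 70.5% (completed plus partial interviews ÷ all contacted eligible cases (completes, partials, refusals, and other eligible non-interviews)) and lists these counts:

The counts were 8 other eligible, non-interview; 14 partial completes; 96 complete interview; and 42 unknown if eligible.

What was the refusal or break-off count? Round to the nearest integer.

Top → 96 + 14 = 110
COOP2 = 110 / D = 0.705
D = 110 / 0.705 = 156.0
Other denominator terms total 118
refusal or break-off = 156.0 − 118 ≈ 38

38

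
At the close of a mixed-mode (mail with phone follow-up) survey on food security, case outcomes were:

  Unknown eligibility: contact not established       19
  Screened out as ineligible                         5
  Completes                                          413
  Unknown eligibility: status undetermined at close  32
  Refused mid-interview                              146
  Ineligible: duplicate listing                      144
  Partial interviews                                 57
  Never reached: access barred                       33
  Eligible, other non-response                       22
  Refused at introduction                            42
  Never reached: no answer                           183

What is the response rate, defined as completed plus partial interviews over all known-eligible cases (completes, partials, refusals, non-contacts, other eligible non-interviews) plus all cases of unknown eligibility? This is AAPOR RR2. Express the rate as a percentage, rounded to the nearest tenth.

49.6%

Refusal or break-off = 42 + 146 = 188
No answer / not reached = 183 + 33 = 216
Eligibility not determined = 19 + 32 = 51
Screened out, ineligible = 5 + 144 = 149
Num → 413 + 57 = 470
Denom → 413 + 57 + 188 + 216 + 22 + 51 = 947
RR2 = 470 / 947 = 0.4963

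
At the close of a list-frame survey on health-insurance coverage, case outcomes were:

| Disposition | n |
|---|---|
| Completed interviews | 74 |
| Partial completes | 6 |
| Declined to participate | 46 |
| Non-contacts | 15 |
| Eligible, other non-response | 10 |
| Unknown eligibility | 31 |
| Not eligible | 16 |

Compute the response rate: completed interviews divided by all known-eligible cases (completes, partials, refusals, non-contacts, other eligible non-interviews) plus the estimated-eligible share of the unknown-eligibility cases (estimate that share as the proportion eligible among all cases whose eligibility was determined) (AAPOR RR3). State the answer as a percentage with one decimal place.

41.3%

Top = 74
Determined eligible = 74 + 6 + 46 + 15 + 10 = 151
e = 151 / (151 + 16) = 151 / 167 = 0.9042
Estimated eligible among unknowns = 0.9042 × 31 = 28.03
Denominator = 151 + 28.03 = 179.03
RR3 = 74 / 179.03 = 0.4133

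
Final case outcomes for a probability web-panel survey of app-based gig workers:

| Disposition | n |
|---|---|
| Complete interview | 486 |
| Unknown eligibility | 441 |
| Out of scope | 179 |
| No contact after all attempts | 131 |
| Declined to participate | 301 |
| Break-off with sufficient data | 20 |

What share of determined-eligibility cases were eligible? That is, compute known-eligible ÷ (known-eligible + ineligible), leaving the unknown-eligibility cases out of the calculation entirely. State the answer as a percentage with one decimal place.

84.0%

Known eligible: 486 + 20 + 301 + 131 = 938
e = 938 / (938 + 179) = 938 / 1117 = 0.8397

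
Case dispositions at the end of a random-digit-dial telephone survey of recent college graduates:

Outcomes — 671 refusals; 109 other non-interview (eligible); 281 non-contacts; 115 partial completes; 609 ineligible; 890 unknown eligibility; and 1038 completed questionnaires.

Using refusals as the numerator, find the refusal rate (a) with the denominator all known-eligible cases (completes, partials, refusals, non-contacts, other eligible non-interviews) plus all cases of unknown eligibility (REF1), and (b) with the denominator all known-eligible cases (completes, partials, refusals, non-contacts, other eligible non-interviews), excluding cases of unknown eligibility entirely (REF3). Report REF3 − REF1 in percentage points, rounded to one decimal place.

8.7

Num: 671
Base: 1038 + 115 + 671 + 281 + 109 + 890 = 3104
REF1 = 671 / 3104 = 0.2162
Base: 1038 + 115 + 671 + 281 + 109 = 2214
REF3 = 671 / 2214 = 0.3031
Difference = 30.31 − 21.62 = 8.69 percentage points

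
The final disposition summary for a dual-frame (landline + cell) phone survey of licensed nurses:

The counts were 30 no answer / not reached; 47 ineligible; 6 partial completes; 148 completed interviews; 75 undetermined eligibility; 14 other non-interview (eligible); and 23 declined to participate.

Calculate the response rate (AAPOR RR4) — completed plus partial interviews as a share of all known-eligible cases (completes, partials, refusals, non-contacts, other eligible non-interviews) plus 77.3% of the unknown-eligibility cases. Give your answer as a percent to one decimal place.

55.2%

Numerator: 148 + 6 = 154
Determined eligible: 148 + 6 + 23 + 30 + 14 = 221
Eligible share of unknowns: 0.7730 × 75 = 57.98
Denom: 221 + 57.98 = 278.98
RR4 = 154 / 278.98 = 0.5520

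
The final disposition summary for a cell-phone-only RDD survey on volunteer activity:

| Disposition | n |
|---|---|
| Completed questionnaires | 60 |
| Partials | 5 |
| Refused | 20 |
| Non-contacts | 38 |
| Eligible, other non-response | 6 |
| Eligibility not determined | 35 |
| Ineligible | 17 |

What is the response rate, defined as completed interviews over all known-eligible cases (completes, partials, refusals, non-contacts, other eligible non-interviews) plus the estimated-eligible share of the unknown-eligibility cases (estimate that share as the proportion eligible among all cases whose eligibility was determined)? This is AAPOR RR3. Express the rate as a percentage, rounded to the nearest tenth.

Num = 60
Eligible (known) = 60 + 5 + 20 + 38 + 6 = 129
e = 129 / (129 + 17) = 129 / 146 = 0.8836
Eligible share of unknowns = 0.8836 × 35 = 30.93
Denominator = 129 + 30.93 = 159.93
RR3 = 60 / 159.93 = 0.3752

37.5%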